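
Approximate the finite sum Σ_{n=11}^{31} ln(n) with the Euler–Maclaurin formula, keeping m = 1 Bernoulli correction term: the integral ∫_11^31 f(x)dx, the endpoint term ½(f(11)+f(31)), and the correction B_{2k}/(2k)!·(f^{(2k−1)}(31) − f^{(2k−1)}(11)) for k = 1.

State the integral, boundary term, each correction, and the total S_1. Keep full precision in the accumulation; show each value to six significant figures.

∫_11^31 ln(x) dx evaluates to 60.0768.
Endpoint term: (f(11) + f(31))/2 = (2.39790 + 3.43399)/2 = 2.91594.
Integral + boundary = 62.9927.
Correction k=1: B_{2}/2! · (f^{(1)}(31) − f^{(1)}(11)) = 1/12 · (0.0322581 − 0.0909091) = -0.00488759.

S_1 ≈ 62.9878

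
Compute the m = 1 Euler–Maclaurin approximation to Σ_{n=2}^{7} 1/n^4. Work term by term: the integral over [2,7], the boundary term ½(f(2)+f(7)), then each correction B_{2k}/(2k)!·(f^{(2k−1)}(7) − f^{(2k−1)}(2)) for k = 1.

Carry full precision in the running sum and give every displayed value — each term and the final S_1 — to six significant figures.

∫_2^7 1/x^4 dx evaluates to 0.0406948.
Boundary: ½(f(2) + f(7)) = ½(0.0625000 + 0.000416493) = 0.0314582.
So far: 0.0721531.
k=1: B_{2}/(2)! × [f^{(1)}(7) − f^{(1)}(2)] = 1/12 × (-0.000237996 − (-0.125000)) = 0.0103968.

S_1 ≈ 0.0825499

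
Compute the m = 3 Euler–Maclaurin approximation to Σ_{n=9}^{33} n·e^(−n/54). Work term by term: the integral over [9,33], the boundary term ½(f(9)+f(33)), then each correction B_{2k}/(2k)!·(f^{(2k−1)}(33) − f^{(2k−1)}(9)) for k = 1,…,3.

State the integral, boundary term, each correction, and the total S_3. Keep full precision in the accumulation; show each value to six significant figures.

S_3 ≈ 342.626

The integral term ∫_9^33 x·e^(−x/54) dx = 329.903.
Boundary: ½(f(9) + f(33)) = ½(7.61834 + 17.9107) = 12.7645.
So far: 342.668.
Order-1 term: 1/12 · (0.211068 − 0.705401) = -0.0411944.
Partial sum through k=1: 342.626.
Order-2 term: −1/720 · (0.000444638 − 0.000822485) = 5.24787e-07.
Partial sum through k=2: 342.626.
Order-3 term: 1/30240 · (2.80141e-07 − 4.81160e-07) = -6.64743e-12.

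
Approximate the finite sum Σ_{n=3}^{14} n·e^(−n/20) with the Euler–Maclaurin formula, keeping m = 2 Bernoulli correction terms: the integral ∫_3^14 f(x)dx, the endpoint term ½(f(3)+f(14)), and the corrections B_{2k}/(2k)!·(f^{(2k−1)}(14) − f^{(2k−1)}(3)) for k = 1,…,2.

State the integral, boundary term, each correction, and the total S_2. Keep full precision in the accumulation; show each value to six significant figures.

S_2 ≈ 62.9663

∫_3^14 x·e^(−x/20) dx evaluates to 58.2477.
½[f(3) + f(14)] = ½[2.58212 + 6.95219] = 4.76716.
Running total after boundary: 63.0148.
Correction k=1: B_{2}/2! · (f^{(1)}(14) − f^{(1)}(3)) = 1/12 · (0.148976 − 0.731602) = -0.0485522.
Running total after k=1: 62.9663.
Correction k=2: B_{4}/4! · (f^{(3)}(14) − f^{(3)}(3)) = −1/720 · (0.00285537 − 0.00613254) = 4.55164e-06.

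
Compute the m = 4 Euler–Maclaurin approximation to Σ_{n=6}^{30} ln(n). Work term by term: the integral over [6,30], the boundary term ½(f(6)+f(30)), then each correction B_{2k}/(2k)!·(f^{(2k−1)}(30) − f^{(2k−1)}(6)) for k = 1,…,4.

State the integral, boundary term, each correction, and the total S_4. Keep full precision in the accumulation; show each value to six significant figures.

∫_6^30 ln(x) dx evaluates to 67.2854.
Boundary: ½(f(6) + f(30)) = ½(1.79176 + 3.40120) = 2.59648.
Integral + boundary = 69.8818.
Correction k=1: B_{2}/2! · (f^{(1)}(30) − f^{(1)}(6)) = 1/12 · (0.0333333 − 0.166667) = -0.0111111.
Running total after k=1: 69.8707.
Correction k=2: B_{4}/4! · (f^{(3)}(30) − f^{(3)}(6)) = −1/720 · (7.40741e-05 − 0.00925926) = 1.27572e-05.
Running total after k=2: 69.8707.
Correction k=3: B_{6}/6! · (f^{(5)}(30) − f^{(5)}(6)) = 1/30240 · (9.87654e-07 − 0.00308642) = -1.02031e-07.
Running total after k=3: 69.8707.
Correction k=4: B_{8}/8! · (f^{(7)}(30) − f^{(7)}(6)) = −1/1209600 · (3.29218e-08 − 0.00257202) = 2.12631e-09.

S_4 ≈ 69.8707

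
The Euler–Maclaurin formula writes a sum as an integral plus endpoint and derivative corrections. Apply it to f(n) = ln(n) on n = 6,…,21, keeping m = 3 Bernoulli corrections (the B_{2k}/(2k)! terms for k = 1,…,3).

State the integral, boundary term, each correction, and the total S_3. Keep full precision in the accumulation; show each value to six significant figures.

S_3 ≈ 40.5926

Integral: ∫_6^21 ln(x) dx = 38.1844.
½[f(6) + f(21)] = ½[1.79176 + 3.04452] = 2.41814.
So far: 40.6026.
Correction k=1: B_{2}/2! · (f^{(1)}(21) − f^{(1)}(6)) = 1/12 · (0.0476190 − 0.166667) = -0.00992063.
After k=1: 40.5926.
Correction k=2: B_{4}/4! · (f^{(3)}(21) − f^{(3)}(6)) = −1/720 · (0.000215959 − 0.00925926) = 1.25601e-05.
After k=2: 40.5926.
Correction k=3: B_{6}/6! · (f^{(5)}(21) − f^{(5)}(6)) = 1/30240 · (5.87645e-06 − 0.00308642) = -1.01870e-07.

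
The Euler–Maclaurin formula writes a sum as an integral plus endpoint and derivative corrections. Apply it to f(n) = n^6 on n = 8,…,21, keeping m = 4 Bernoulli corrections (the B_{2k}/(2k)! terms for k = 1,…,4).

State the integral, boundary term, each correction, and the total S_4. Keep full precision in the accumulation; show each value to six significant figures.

S_4 ≈ 3.02037e+08

∫_8^21 x^6 dx evaluates to 2.56999e+08.
Endpoint term: (f(8) + f(21))/2 = (262144 + 8.57661e+07)/2 = 4.30141e+07.
Integral + boundary = 3.00013e+08.
Correction k=1: B_{2}/2! · (f^{(1)}(21) − f^{(1)}(8)) = 1/12 · (2.45046e+07 − 196608) = 2.02567e+06.
After k=1: 3.02039e+08.
Correction k=2: B_{4}/4! · (f^{(3)}(21) − f^{(3)}(8)) = −1/720 · (1.11132e+06 − 61440.0) = -1458.17.
After k=2: 3.02037e+08.
Correction k=3: B_{6}/6! · (f^{(5)}(21) − f^{(5)}(8)) = 1/30240 · (15120.0 − 5760.00) = 0.309524.
After k=3: 3.02037e+08.
Correction k=4: B_{8}/8! · (f^{(7)}(21) − f^{(7)}(8)) = −1/1209600 · (0.00000 − 0.00000) = 0.00000.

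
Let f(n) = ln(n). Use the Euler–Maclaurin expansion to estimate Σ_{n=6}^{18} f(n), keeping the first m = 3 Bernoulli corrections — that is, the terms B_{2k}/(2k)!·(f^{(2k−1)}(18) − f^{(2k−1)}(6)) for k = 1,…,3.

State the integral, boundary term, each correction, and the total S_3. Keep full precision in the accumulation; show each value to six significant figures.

S_3 ≈ 31.6080

∫_6^18 ln(x) dx evaluates to 29.2761.
Endpoint term: (f(6) + f(18))/2 = (1.79176 + 2.89037)/2 = 2.34107.
Integral + boundary = 31.6172.
k=1: B_{2}/(2)! × [f^{(1)}(18) − f^{(1)}(6)] = 1/12 × (0.0555556 − 0.166667) = -0.00925926.
Partial sum through k=1: 31.6079.
k=2: B_{4}/(4)! × [f^{(3)}(18) − f^{(3)}(6)] = −1/720 × (0.000342936 − 0.00925926) = 1.23838e-05.
Partial sum through k=2: 31.6080.
k=3: B_{6}/(6)! × [f^{(5)}(18) − f^{(5)}(6)] = 1/30240 × (1.27013e-05 − 0.00308642) = -1.01644e-07.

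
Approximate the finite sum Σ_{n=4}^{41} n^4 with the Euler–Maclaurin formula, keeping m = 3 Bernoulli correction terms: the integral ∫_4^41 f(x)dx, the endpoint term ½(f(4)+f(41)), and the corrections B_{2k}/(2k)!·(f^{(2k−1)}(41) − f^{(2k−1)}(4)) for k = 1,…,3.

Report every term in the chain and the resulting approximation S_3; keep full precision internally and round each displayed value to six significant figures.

∫_4^41 x^4 dx evaluates to 2.31710e+07.
Endpoint term: (f(4) + f(41))/2 = (256.000 + 2.82576e+06)/2 = 1.41301e+06.
Integral + boundary = 2.45840e+07.
Order-1 term: 1/12 · (275684 − 256.000) = 22952.3.
Running total after k=1: 2.46070e+07.
Order-2 term: −1/720 · (984.000 − 96.0000) = -1.23333.
Running total after k=2: 2.46070e+07.
Order-3 term: 1/30240 · (0.00000 − 0.00000) = 0.00000.

S_3 ≈ 2.46070e+07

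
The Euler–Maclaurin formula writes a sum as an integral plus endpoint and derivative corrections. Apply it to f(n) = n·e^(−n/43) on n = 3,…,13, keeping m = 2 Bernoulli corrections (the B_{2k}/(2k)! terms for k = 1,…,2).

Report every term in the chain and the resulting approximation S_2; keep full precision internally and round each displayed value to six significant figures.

Integral: ∫_3^13 x·e^(−x/43) dx = 64.9574.
Endpoint term: (f(3) + f(13))/2 = (2.79783 + 9.60827)/2 = 6.20305.
So far: 71.1605.
Correction k=1: B_{2}/2! · (f^{(1)}(13) − f^{(1)}(3)) = 1/12 · (0.515649 − 0.867545) = -0.0293246.
Partial sum through k=1: 71.1311.
Correction k=2: B_{4}/4! · (f^{(3)}(13) − f^{(3)}(3)) = −1/720 · (0.00107834 − 0.00147797) = 5.55046e-07.

S_2 ≈ 71.1311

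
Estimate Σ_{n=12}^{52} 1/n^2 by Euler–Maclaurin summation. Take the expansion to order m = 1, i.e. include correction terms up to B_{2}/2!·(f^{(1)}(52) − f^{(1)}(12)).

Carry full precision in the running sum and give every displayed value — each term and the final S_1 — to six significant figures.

S_1 ≈ 0.0678550

Integral: ∫_12^52 1/x^2 dx = 0.0641026.
Endpoint term: (f(12) + f(52))/2 = (0.00694444 + 0.000369822)/2 = 0.00365713.
Running total after boundary: 0.0677597.
Order-1 term: 1/12 · (-1.42239e-05 − (-0.00115741)) = 9.52653e-05.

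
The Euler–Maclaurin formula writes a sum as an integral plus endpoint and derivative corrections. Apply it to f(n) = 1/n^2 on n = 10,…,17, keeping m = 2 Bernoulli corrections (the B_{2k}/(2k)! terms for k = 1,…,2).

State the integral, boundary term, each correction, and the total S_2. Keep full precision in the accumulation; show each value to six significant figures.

∫_10^17 1/x^2 dx evaluates to 0.0411765.
Endpoint term: (f(10) + f(17))/2 = (0.0100000 + 0.00346021)/2 = 0.00673010.
Integral + boundary = 0.0479066.
Order-1 term: 1/12 · (-0.000407083 − (-0.00200000)) = 0.000132743.
Running total after k=1: 0.0480393.
Order-2 term: −1/720 · (-1.69031e-05 − (-0.000240000)) = -3.09857e-07.

S_2 ≈ 0.0480390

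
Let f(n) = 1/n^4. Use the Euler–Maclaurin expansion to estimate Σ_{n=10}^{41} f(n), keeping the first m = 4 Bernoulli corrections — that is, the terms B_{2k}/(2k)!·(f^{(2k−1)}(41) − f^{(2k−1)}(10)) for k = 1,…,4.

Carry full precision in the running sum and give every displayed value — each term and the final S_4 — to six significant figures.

S_4 ≈ 0.000381988

Integral: ∫_10^41 1/x^4 dx = 0.000328497.
Endpoint term: (f(10) + f(41))/2 = (0.000100000 + 3.53887e-07)/2 = 5.01769e-05.
Integral + boundary = 0.000378674.
Correction k=1: B_{2}/2! · (f^{(1)}(41) − f^{(1)}(10)) = 1/12 · (-3.45256e-08 − (-4.00000e-05)) = 3.33046e-06.
Partial sum through k=1: 0.000382004.
Correction k=2: B_{4}/4! · (f^{(3)}(41) − f^{(3)}(10)) = −1/720 · (-6.16161e-10 − (-1.20000e-05)) = -1.66658e-08.
Partial sum through k=2: 0.000381988.
Correction k=3: B_{6}/6! · (f^{(5)}(41) − f^{(5)}(10)) = 1/30240 · (-2.05265e-11 − (-6.72000e-06)) = 2.22222e-10.
Partial sum through k=3: 0.000381988.
Correction k=4: B_{8}/8! · (f^{(7)}(41) − f^{(7)}(10)) = −1/1209600 · (-1.09898e-12 − (-6.04800e-06)) = -5.00000e-12.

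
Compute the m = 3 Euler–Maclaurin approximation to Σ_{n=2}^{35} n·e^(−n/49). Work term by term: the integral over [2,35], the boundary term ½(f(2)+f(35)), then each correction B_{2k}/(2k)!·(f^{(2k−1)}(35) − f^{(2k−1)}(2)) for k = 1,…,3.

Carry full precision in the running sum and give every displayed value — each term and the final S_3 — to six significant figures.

∫_2^35 x·e^(−x/49) dx evaluates to 384.100.
½[f(2) + f(35)] = ½[1.92001 + 17.1340] = 9.52698.
So far: 393.627.
Order-1 term: 1/12 · (0.139869 − 0.920822) = -0.0650794.
Running total after k=1: 393.562.
Order-2 term: −1/720 · (0.000466036 − 0.00118319) = 9.96043e-07.
Running total after k=2: 393.562.
Order-3 term: 1/30240 · (3.63939e-07 − 8.25847e-07) = -1.52747e-11.

S_3 ≈ 393.562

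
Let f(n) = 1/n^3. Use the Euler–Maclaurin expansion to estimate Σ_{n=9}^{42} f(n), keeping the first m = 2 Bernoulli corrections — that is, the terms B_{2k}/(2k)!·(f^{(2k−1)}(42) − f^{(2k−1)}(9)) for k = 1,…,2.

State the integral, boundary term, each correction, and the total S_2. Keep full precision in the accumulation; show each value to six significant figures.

S_2 ≈ 0.00661988

Integral: ∫_9^42 1/x^3 dx = 0.00588939.
Endpoint term: (f(9) + f(42))/2 = (0.00137174 + 1.34975e-05)/2 = 0.000692620.
Integral + boundary = 0.00658201.
Correction k=1: B_{2}/2! · (f^{(1)}(42) − f^{(1)}(9)) = 1/12 · (-9.64104e-07 − (-0.000457247)) = 3.80236e-05.
Partial sum through k=1: 0.00662004.
Correction k=2: B_{4}/4! · (f^{(3)}(42) − f^{(3)}(9)) = −1/720 · (-1.09309e-08 − (-0.000112901)) = -1.56791e-07.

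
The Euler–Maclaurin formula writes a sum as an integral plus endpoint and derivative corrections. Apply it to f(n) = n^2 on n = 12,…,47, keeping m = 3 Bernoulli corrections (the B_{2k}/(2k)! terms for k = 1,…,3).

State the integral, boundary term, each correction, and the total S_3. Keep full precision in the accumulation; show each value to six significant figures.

S_3 ≈ 35214.0

∫_12^47 x^2 dx evaluates to 34031.7.
Endpoint term: (f(12) + f(47))/2 = (144.000 + 2209.00)/2 = 1176.50.
Running total after boundary: 35208.2.
Order-1 term: 1/12 · (94.0000 − 24.0000) = 5.83333.
After k=1: 35214.0.
Order-2 term: −1/720 · (0.00000 − 0.00000) = 0.00000.
After k=2: 35214.0.
Order-3 term: 1/30240 · (0.00000 − 0.00000) = 0.00000.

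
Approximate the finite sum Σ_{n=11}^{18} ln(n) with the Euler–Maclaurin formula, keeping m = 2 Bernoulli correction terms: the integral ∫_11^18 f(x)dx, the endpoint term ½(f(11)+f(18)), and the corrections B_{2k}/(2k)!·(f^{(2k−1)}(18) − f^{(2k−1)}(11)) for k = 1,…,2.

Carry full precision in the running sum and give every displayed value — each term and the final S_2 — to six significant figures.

∫_11^18 ln(x) dx evaluates to 18.6498.
Boundary: ½(f(11) + f(18)) = ½(2.39790 + 2.89037) = 2.64413.
Running total after boundary: 21.2940.
k=1: B_{2}/(2)! × [f^{(1)}(18) − f^{(1)}(11)] = 1/12 × (0.0555556 − 0.0909091) = -0.00294613.
After k=1: 21.2910.
k=2: B_{4}/(4)! × [f^{(3)}(18) − f^{(3)}(11)] = −1/720 × (0.000342936 − 0.00150263) = 1.61069e-06.

S_2 ≈ 21.2910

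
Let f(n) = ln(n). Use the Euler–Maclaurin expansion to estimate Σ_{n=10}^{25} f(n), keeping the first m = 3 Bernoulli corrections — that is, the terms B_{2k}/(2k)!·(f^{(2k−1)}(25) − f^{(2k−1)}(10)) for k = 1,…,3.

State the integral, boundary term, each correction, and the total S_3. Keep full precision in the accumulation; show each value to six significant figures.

S_3 ≈ 45.2018

Integral: ∫_10^25 ln(x) dx = 42.4460.
Endpoint term: (f(10) + f(25))/2 = (2.30259 + 3.21888)/2 = 2.76073.
Running total after boundary: 45.2068.
k=1: B_{2}/(2)! × [f^{(1)}(25) − f^{(1)}(10)] = 1/12 × (0.0400000 − 0.100000) = -0.00500000.
Partial sum through k=1: 45.2018.
k=2: B_{4}/(4)! × [f^{(3)}(25) − f^{(3)}(10)] = −1/720 × (0.000128000 − 0.00200000) = 2.60000e-06.
Partial sum through k=2: 45.2018.
k=3: B_{6}/(6)! × [f^{(5)}(25) − f^{(5)}(10)] = 1/30240 × (2.45760e-06 − 0.000240000) = -7.85524e-09.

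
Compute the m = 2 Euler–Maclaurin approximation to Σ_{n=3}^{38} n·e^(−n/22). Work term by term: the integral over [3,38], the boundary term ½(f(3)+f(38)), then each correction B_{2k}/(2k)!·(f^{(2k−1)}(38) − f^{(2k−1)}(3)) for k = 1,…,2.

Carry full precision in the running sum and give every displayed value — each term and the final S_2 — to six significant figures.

S_2 ≈ 249.847

The integral term ∫_3^38 x·e^(−x/22) dx = 245.234.
Boundary: ½(f(3) + f(38)) = ½(2.61758 + 6.75521) = 4.68639.
So far: 249.921.
Order-1 term: 1/12 · (-0.129286 − 0.753545) = -0.0735692.
After k=1: 249.847.
Order-2 term: −1/720 · (0.000467461 − 0.00516239) = 6.52073e-06.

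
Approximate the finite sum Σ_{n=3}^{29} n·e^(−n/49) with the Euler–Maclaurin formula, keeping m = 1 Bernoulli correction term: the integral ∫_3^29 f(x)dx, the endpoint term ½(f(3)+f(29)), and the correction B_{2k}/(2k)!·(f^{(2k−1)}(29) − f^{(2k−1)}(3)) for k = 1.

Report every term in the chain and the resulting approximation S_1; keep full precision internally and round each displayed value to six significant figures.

The integral term ∫_3^29 x·e^(−x/49) dx = 281.928.
Boundary: ½(f(3) + f(29)) = ½(2.82184 + 16.0460) = 9.43391.
Running total after boundary: 291.362.
Order-1 term: 1/12 · (0.225841 − 0.883024) = -0.0547652.

S_1 ≈ 291.308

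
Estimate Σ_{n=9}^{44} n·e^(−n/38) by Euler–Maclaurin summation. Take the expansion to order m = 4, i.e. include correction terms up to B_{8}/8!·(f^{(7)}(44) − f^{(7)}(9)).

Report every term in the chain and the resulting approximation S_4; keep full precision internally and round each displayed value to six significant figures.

∫_9^44 x·e^(−x/38) dx evaluates to 430.479.
½[f(9) + f(44)] = ½[7.10204 + 13.8225] = 10.4623.
So far: 440.942.
Correction k=1: B_{2}/2! · (f^{(1)}(44) − f^{(1)}(9)) = 1/12 · (-0.0496021 − 0.602220) = -0.0543185.
Running total after k=1: 440.887.
Correction k=2: B_{4}/4! · (f^{(3)}(44) − f^{(3)}(9)) = −1/720 · (0.000400756 − 0.00151001) = 1.54063e-06.
Running total after k=2: 440.887.
Correction k=3: B_{6}/6! · (f^{(5)}(44) − f^{(5)}(9)) = 1/30240 · (5.78852e-07 − 1.80261e-06) = -4.04681e-11.
Running total after k=3: 440.887.
Correction k=4: B_{8}/8! · (f^{(7)}(44) − f^{(7)}(9)) = −1/1209600 · (6.09538e-10 − 1.77251e-09) = 9.61452e-16.

S_4 ≈ 440.887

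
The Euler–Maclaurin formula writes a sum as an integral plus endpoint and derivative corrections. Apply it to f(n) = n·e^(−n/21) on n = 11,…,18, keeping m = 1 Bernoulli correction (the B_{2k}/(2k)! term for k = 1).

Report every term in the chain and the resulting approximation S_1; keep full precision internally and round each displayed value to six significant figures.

The integral term ∫_11^18 x·e^(−x/21) dx = 50.4374.
Endpoint term: (f(11) + f(18))/2 = (6.51486 + 7.63871)/2 = 7.07679.
Running total after boundary: 57.5142.
k=1: B_{2}/(2)! × [f^{(1)}(18) − f^{(1)}(11)] = 1/12 × (0.0606247 − 0.282029) = -0.0184503.

S_1 ≈ 57.4957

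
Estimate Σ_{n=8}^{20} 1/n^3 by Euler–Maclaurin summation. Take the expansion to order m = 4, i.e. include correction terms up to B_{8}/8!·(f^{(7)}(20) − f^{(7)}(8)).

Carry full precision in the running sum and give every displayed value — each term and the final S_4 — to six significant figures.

Integral: ∫_8^20 1/x^3 dx = 0.00656250.
Boundary: ½(f(8) + f(20)) = ½(0.00195312 + 0.000125000) = 0.00103906.
So far: 0.00760156.
Order-1 term: 1/12 · (-1.87500e-05 − (-0.000732422)) = 5.94727e-05.
Running total after k=1: 0.00766104.
Order-2 term: −1/720 · (-9.37500e-07 − (-0.000228882)) = -3.16589e-07.
Running total after k=2: 0.00766072.
Order-3 term: 1/30240 · (-9.84375e-08 − (-0.000150204)) = 4.96380e-09.
Running total after k=3: 0.00766072.
Order-4 term: −1/1209600 · (-1.77188e-08 − (-0.000168979)) = -1.39684e-10.

S_4 ≈ 0.00766072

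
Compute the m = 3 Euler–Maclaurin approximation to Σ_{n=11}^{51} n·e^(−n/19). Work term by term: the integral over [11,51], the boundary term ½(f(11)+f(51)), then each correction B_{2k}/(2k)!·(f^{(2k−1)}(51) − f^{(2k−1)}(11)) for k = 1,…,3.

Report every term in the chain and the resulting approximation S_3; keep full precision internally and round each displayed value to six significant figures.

∫_11^51 x·e^(−x/19) dx evaluates to 228.672.
½[f(11) + f(51)] = ½[6.16537 + 3.48203] = 4.82370.
So far: 233.496.
Correction k=1: B_{2}/2! · (f^{(1)}(51) − f^{(1)}(11)) = 1/12 · (-0.114990 − 0.235995) = -0.0292487.
Partial sum through k=1: 233.467.
Correction k=2: B_{4}/4! · (f^{(3)}(51) − f^{(3)}(11)) = −1/720 · (5.97245e-05 − 0.00375892) = 5.13778e-06.
Partial sum through k=2: 233.467.
Correction k=3: B_{6}/6! · (f^{(5)}(51) − f^{(5)}(11)) = 1/30240 · (1.21324e-06 − 1.90142e-05) = -5.88655e-10.

S_3 ≈ 233.467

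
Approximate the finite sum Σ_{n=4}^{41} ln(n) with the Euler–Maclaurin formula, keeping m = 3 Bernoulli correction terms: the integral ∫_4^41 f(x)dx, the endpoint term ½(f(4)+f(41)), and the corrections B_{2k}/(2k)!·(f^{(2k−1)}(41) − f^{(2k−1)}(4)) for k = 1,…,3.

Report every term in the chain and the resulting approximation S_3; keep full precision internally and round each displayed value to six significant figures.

The integral term ∫_4^41 ln(x) dx = 109.711.
½[f(4) + f(41)] = ½[1.38629 + 3.71357] = 2.54993.
Integral + boundary = 112.261.
Order-1 term: 1/12 · (0.0243902 − 0.250000) = -0.0188008.
After k=1: 112.242.
Order-2 term: −1/720 · (2.90187e-05 − 0.0312500) = 4.33625e-05.
After k=2: 112.242.
Order-3 term: 1/30240 · (2.07153e-07 − 0.0234375) = -7.75043e-07.

S_3 ≈ 112.242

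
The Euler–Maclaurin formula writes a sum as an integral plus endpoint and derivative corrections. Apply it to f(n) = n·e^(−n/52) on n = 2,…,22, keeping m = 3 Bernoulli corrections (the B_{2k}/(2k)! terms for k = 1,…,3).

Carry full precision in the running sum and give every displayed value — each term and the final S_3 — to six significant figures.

The integral term ∫_2^22 x·e^(−x/52) dx = 181.502.
Endpoint term: (f(2) + f(22))/2 = (1.92454 + 14.4106)/2 = 8.16758.
Integral + boundary = 189.669.
Correction k=1: B_{2}/2! · (f^{(1)}(22) − f^{(1)}(2)) = 1/12 · (0.377901 − 0.925258) = -0.0456131.
After k=1: 189.624.
Correction k=2: B_{4}/4! · (f^{(3)}(22) − f^{(3)}(2)) = −1/720 · (0.000624245 − 0.00105392) = 5.96769e-07.
After k=2: 189.624.
Correction k=3: B_{6}/6! · (f^{(5)}(22) − f^{(5)}(2)) = 1/30240 · (4.10034e-07 − 6.52979e-07) = -8.03389e-12.

S_3 ≈ 189.624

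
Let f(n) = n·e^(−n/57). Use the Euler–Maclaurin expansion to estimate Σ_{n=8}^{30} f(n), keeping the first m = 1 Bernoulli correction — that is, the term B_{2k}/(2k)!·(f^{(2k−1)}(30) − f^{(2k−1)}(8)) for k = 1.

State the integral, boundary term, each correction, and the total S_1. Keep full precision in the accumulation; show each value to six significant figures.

Integral: ∫_8^30 x·e^(−x/57) dx = 290.177.
Endpoint term: (f(8) + f(30))/2 = (6.95243 + 17.7233)/2 = 12.3379.
Running total after boundary: 302.514.
Order-1 term: 1/12 · (0.279842 − 0.747081) = -0.0389366.

S_1 ≈ 302.476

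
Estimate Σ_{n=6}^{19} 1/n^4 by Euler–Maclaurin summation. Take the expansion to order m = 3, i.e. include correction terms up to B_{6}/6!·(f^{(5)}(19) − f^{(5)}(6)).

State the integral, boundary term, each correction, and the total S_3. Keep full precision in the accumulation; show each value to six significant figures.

The integral term ∫_6^19 1/x^4 dx = 0.00149461.
Endpoint term: (f(6) + f(19))/2 = (0.000771605 + 7.67336e-06)/2 = 0.000389639.
Integral + boundary = 0.00188425.
k=1: B_{2}/(2)! × [f^{(1)}(19) − f^{(1)}(6)] = 1/12 × (-1.61544e-06 − (-0.000514403)) = 4.27323e-05.
After k=1: 0.00192698.
k=2: B_{4}/(4)! × [f^{(3)}(19) − f^{(3)}(6)] = −1/720 × (-1.34247e-07 − (-0.000428669)) = -5.95188e-07.
After k=2: 0.00192639.
k=3: B_{6}/(6)! × [f^{(5)}(19) − f^{(5)}(6)] = 1/30240 × (-2.08251e-08 − (-0.000666819)) = 2.20502e-08.

S_3 ≈ 0.00192641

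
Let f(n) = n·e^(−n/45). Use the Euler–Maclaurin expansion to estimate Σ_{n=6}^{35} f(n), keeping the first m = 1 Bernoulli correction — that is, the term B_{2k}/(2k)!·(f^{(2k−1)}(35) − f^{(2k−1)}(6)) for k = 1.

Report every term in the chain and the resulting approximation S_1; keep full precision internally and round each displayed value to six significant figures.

Integral: ∫_6^35 x·e^(−x/45) dx = 354.590.
½[f(6) + f(35)] = ½[5.25104 + 16.0799] = 10.6655.
So far: 365.255.
Order-1 term: 1/12 · (0.102095 − 0.758484) = -0.0546991.

S_1 ≈ 365.201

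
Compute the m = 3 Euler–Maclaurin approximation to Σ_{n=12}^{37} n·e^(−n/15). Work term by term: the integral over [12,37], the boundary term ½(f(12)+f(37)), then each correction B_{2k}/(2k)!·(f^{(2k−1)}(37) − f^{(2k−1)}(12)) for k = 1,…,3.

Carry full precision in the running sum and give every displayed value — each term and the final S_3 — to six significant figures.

S_3 ≈ 120.030

∫_12^37 x·e^(−x/15) dx evaluates to 115.782.
Endpoint term: (f(12) + f(37))/2 = (5.39195 + 3.14009)/2 = 4.26602.
Running total after boundary: 120.048.
Correction k=1: B_{2}/2! · (f^{(1)}(37) − f^{(1)}(12)) = 1/12 · (-0.124472 − 0.0898658) = -0.0178615.
Partial sum through k=1: 120.030.
Correction k=2: B_{4}/4! · (f^{(3)}(37) − f^{(3)}(12)) = −1/720 · (0.000201167 − 0.00439344) = 5.82260e-06.
Partial sum through k=2: 120.030.
Correction k=3: B_{6}/6! · (f^{(5)}(37) − f^{(5)}(12)) = 1/30240 · (4.24686e-06 − 3.72777e-05) = -1.09229e-09.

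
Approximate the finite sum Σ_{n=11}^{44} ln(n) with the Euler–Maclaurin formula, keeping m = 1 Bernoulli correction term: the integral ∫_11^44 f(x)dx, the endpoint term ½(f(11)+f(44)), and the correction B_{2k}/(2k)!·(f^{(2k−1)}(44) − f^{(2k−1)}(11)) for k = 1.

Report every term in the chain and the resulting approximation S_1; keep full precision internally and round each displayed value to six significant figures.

S_1 ≈ 110.213

The integral term ∫_11^44 ln(x) dx = 107.127.
½[f(11) + f(44)] = ½[2.39790 + 3.78419] = 3.09104.
Integral + boundary = 110.219.
Order-1 term: 1/12 · (0.0227273 − 0.0909091) = -0.00568182.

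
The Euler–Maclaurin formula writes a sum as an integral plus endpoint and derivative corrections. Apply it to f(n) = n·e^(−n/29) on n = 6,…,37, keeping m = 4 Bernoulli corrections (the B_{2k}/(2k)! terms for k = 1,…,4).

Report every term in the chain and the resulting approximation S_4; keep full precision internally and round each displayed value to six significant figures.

S_4 ≈ 298.474

Integral: ∫_6^37 x·e^(−x/29) dx = 290.930.
½[f(6) + f(37)] = ½[4.87862 + 10.3300] = 7.60433.
Integral + boundary = 298.535.
Correction k=1: B_{2}/2! · (f^{(1)}(37) − f^{(1)}(6)) = 1/12 · (-0.0770180 − 0.644875) = -0.0601578.
Partial sum through k=1: 298.474.
Correction k=2: B_{4}/4! · (f^{(3)}(37) − f^{(3)}(6)) = −1/720 · (0.000572369 − 0.00270046) = 2.95568e-06.
Partial sum through k=2: 298.474.
Correction k=3: B_{6}/6! · (f^{(5)}(37) − f^{(5)}(6)) = 1/30240 · (1.47006e-06 − 5.51024e-06) = -1.33604e-10.
Partial sum through k=3: 298.474.
Correction k=4: B_{8}/8! · (f^{(7)}(37) − f^{(7)}(6)) = −1/1209600 · (2.68672e-09 − 9.28595e-09) = 5.45571e-15.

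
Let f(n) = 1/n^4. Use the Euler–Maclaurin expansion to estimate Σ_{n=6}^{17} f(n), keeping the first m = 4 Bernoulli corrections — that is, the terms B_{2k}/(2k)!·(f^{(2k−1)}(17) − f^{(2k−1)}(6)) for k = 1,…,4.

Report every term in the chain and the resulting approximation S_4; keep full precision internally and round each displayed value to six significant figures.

S_4 ≈ 0.00190921

∫_6^17 1/x^4 dx evaluates to 0.00147536.
Boundary: ½(f(6) + f(17)) = ½(0.000771605 + 1.19730e-05) = 0.000391789.
Integral + boundary = 0.00186715.
Correction k=1: B_{2}/2! · (f^{(1)}(17) − f^{(1)}(6)) = 1/12 · (-2.81719e-06 − (-0.000514403)) = 4.26322e-05.
Partial sum through k=1: 0.00190978.
Correction k=2: B_{4}/4! · (f^{(3)}(17) − f^{(3)}(6)) = −1/720 · (-2.92441e-07 − (-0.000428669)) = -5.94968e-07.
Partial sum through k=2: 0.00190919.
Correction k=3: B_{6}/6! · (f^{(5)}(17) − f^{(5)}(6)) = 1/30240 · (-5.66668e-08 − (-0.000666819)) = 2.20490e-08.
Partial sum through k=3: 0.00190921.
Correction k=4: B_{8}/8! · (f^{(7)}(17) − f^{(7)}(6)) = −1/1209600 · (-1.76471e-08 − (-0.00166705)) = -1.37817e-09.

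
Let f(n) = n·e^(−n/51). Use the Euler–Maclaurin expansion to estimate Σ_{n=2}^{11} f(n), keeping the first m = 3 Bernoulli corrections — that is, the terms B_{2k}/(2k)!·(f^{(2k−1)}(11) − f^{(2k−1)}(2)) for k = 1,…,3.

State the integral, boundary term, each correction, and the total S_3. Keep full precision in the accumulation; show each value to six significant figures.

The integral term ∫_2^11 x·e^(−x/51) dx = 50.5171.
Endpoint term: (f(2) + f(11))/2 = (1.92309 + 8.86587)/2 = 5.39448.
So far: 55.9116.
Correction k=1: B_{2}/2! · (f^{(1)}(11) − f^{(1)}(2)) = 1/12 · (0.632148 − 0.923836) = -0.0243073.
Partial sum through k=1: 55.8873.
Correction k=2: B_{4}/4! · (f^{(3)}(11) − f^{(3)}(2)) = −1/720 · (0.000862793 − 0.00109455) = 3.21884e-07.
Partial sum through k=2: 55.8873.
Correction k=3: B_{6}/6! · (f^{(5)}(11) − f^{(5)}(2)) = 1/30240 · (5.69990e-07 − 7.05080e-07) = -4.46725e-12.

S_3 ≈ 55.8873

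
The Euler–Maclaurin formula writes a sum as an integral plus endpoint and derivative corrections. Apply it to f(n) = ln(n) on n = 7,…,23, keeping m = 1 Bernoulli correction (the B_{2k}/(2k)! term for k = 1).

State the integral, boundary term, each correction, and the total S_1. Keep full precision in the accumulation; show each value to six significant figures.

S_1 ≈ 45.0274

The integral term ∫_7^23 ln(x) dx = 42.4950.
Endpoint term: (f(7) + f(23))/2 = (1.94591 + 3.13549)/2 = 2.54070.
Integral + boundary = 45.0357.
k=1: B_{2}/(2)! × [f^{(1)}(23) − f^{(1)}(7)] = 1/12 × (0.0434783 − 0.142857) = -0.00828157.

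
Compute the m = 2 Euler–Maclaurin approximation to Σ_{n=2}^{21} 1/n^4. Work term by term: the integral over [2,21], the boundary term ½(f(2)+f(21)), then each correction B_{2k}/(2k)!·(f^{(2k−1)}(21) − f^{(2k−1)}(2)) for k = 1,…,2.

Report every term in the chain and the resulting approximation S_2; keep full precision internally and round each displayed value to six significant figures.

∫_2^21 1/x^4 dx evaluates to 0.0416307.
Boundary: ½(f(2) + f(21)) = ½(0.0625000 + 5.14189e-06) = 0.0312526.
Integral + boundary = 0.0728832.
k=1: B_{2}/(2)! × [f^{(1)}(21) − f^{(1)}(2)] = 1/12 × (-9.79408e-07 − (-0.125000)) = 0.0104166.
Partial sum through k=1: 0.0832998.
k=2: B_{4}/(4)! × [f^{(3)}(21) − f^{(3)}(2)] = −1/720 × (-6.66264e-08 − (-0.937500)) = -0.00130208.

S_2 ≈ 0.0819977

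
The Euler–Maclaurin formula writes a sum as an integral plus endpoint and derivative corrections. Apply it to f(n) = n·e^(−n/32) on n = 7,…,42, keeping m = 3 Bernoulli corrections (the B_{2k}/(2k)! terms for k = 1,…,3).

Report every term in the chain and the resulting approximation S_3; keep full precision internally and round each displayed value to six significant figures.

S_3 ≈ 373.863

The integral term ∫_7^42 x·e^(−x/32) dx = 365.458.
Endpoint term: (f(7) + f(42))/2 = (5.62466 + 11.3041)/2 = 8.46440.
So far: 373.922.
Order-1 term: 1/12 · (-0.0841082 − 0.627752) = -0.0593217.
After k=1: 373.863.
Order-2 term: −1/720 · (0.000443540 − 0.00218242) = 2.41511e-06.
After k=2: 373.863.
Order-3 term: 1/30240 · (9.46500e-07 − 3.66387e-06) = -8.98600e-11.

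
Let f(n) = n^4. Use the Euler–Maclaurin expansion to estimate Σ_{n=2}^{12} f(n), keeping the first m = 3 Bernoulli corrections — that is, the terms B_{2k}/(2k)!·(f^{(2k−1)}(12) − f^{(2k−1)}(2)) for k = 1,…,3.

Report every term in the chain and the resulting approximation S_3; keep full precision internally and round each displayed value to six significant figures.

Integral: ∫_2^12 x^4 dx = 49760.0.
Endpoint term: (f(2) + f(12))/2 = (16.0000 + 20736.0)/2 = 10376.0.
Integral + boundary = 60136.0.
Correction k=1: B_{2}/2! · (f^{(1)}(12) − f^{(1)}(2)) = 1/12 · (6912.00 − 32.0000) = 573.333.
Partial sum through k=1: 60709.3.
Correction k=2: B_{4}/4! · (f^{(3)}(12) − f^{(3)}(2)) = −1/720 · (288.000 − 48.0000) = -0.333333.
Partial sum through k=2: 60709.0.
Correction k=3: B_{6}/6! · (f^{(5)}(12) − f^{(5)}(2)) = 1/30240 · (0.00000 − 0.00000) = 0.00000.

S_3 ≈ 60709.0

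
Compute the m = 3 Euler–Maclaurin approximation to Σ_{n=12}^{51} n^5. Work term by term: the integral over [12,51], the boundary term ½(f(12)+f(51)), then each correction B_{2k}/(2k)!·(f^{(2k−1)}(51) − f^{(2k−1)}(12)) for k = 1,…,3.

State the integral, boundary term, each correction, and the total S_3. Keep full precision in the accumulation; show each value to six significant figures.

The integral term ∫_12^51 x^5 dx = 2.93222e+09.
Boundary: ½(f(12) + f(51)) = ½(248832 + 3.45025e+08) = 1.72637e+08.
Running total after boundary: 3.10485e+09.
k=1: B_{2}/(2)! × [f^{(1)}(51) − f^{(1)}(12)] = 1/12 × (3.38260e+07 − 103680) = 2.81019e+06.
After k=1: 3.10766e+09.
k=2: B_{4}/(4)! × [f^{(3)}(51) − f^{(3)}(12)] = −1/720 × (156060 − 8640.00) = -204.750.
After k=2: 3.10766e+09.
k=3: B_{6}/(6)! × [f^{(5)}(51) − f^{(5)}(12)] = 1/30240 × (120.000 − 120.000) = 0.00000.

S_3 ≈ 3.10766e+09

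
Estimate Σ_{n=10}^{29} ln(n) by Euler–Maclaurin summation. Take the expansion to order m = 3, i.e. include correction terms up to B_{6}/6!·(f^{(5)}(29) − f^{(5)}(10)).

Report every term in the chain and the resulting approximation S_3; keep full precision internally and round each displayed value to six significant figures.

Integral: ∫_10^29 ln(x) dx = 55.6257.
Endpoint term: (f(10) + f(29))/2 = (2.30259 + 3.36730)/2 = 2.83494.
So far: 58.4607.
k=1: B_{2}/(2)! × [f^{(1)}(29) − f^{(1)}(10)] = 1/12 × (0.0344828 − 0.100000) = -0.00545977.
Partial sum through k=1: 58.4552.
k=2: B_{4}/(4)! × [f^{(3)}(29) − f^{(3)}(10)] = −1/720 × (8.20042e-05 − 0.00200000) = 2.66388e-06.
Partial sum through k=2: 58.4552.
k=3: B_{6}/(6)! × [f^{(5)}(29) − f^{(5)}(10)] = 1/30240 × (1.17010e-06 − 0.000240000) = -7.89781e-09.

S_3 ≈ 58.4552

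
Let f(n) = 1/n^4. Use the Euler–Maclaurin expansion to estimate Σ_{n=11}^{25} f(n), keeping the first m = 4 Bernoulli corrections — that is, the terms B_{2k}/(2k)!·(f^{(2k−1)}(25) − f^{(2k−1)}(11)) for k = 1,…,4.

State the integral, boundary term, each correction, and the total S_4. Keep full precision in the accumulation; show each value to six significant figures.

Integral: ∫_11^25 1/x^4 dx = 0.000229105.
Endpoint term: (f(11) + f(25))/2 = (6.83013e-05 + 2.56000e-06)/2 = 3.54307e-05.
So far: 0.000264536.
Correction k=1: B_{2}/2! · (f^{(1)}(25) − f^{(1)}(11)) = 1/12 · (-4.09600e-07 − (-2.48369e-05)) = 2.03560e-06.
Partial sum through k=1: 0.000266571.
Correction k=2: B_{4}/4! · (f^{(3)}(25) − f^{(3)}(11)) = −1/720 · (-1.96608e-08 − (-6.15790e-06)) = -8.52533e-09.
Partial sum through k=2: 0.000266563.
Correction k=3: B_{6}/6! · (f^{(5)}(25) − f^{(5)}(11)) = 1/30240 · (-1.76161e-09 − (-2.84994e-06)) = 9.41857e-11.
Partial sum through k=3: 0.000266563.
Correction k=4: B_{8}/8! · (f^{(7)}(25) − f^{(7)}(11)) = −1/1209600 · (-2.53672e-10 − (-2.11979e-06)) = -1.75226e-12.

S_4 ≈ 0.000266563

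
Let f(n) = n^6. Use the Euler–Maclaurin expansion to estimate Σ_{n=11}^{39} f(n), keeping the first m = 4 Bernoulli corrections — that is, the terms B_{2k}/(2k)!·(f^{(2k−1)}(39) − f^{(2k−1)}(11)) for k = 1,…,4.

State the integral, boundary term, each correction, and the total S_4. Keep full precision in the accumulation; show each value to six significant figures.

S_4 ≈ 2.14069e+10

The integral term ∫_11^39 x^6 dx = 1.96016e+10.
Endpoint term: (f(11) + f(39))/2 = (1.77156e+06 + 3.51874e+09)/2 = 1.76026e+09.
Integral + boundary = 2.13619e+10.
Order-1 term: 1/12 · (5.41345e+08 − 966306) = 4.50316e+07.
After k=1: 2.14069e+10.
Order-2 term: −1/720 · (7.11828e+06 − 159720) = -9664.67.
After k=2: 2.14069e+10.
Order-3 term: 1/30240 · (28080.0 − 7920.00) = 0.666667.
After k=3: 2.14069e+10.
Order-4 term: −1/1209600 · (0.00000 − 0.00000) = 0.00000.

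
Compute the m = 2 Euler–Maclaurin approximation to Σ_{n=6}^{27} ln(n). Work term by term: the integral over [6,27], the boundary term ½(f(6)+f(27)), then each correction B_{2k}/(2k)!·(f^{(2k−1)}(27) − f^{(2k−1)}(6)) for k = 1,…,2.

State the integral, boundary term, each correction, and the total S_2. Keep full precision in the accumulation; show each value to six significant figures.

∫_6^27 ln(x) dx evaluates to 57.2370.
Boundary: ½(f(6) + f(27)) = ½(1.79176 + 3.29584) = 2.54380.
So far: 59.7808.
Correction k=1: B_{2}/2! · (f^{(1)}(27) − f^{(1)}(6)) = 1/12 · (0.0370370 − 0.166667) = -0.0108025.
Running total after k=1: 59.7700.
Correction k=2: B_{4}/4! · (f^{(3)}(27) − f^{(3)}(6)) = −1/720 · (0.000101611 − 0.00925926) = 1.27190e-05.

S_2 ≈ 59.7700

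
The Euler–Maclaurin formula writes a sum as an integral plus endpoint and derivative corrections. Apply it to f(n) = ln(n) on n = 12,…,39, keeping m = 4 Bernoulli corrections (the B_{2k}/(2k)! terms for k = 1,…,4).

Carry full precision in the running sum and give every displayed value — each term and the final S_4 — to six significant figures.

S_4 ≈ 89.1295

The integral term ∫_12^39 ln(x) dx = 86.0600.
½[f(12) + f(39)] = ½[2.48491 + 3.66356] = 3.07423.
So far: 89.1343.
Order-1 term: 1/12 · (0.0256410 − 0.0833333) = -0.00480769.
After k=1: 89.1295.
Order-2 term: −1/720 · (3.37160e-05 − 0.00115741) = 1.56068e-06.
After k=2: 89.1295.
Order-3 term: 1/30240 · (2.66004e-07 − 9.64506e-05) = -3.18071e-09.
After k=3: 89.1295.
Order-4 term: −1/1209600 · (5.24663e-09 − 2.00939e-05) = 1.66077e-11.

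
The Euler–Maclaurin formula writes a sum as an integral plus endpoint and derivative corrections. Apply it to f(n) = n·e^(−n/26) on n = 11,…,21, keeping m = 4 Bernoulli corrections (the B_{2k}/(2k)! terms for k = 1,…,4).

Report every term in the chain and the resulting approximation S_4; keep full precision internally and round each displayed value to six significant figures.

S_4 ≈ 93.5248

The integral term ∫_11^21 x·e^(−x/26) dx = 85.2647.
Endpoint term: (f(11) + f(21))/2 = (7.20531 + 9.36360)/2 = 8.28446.
Integral + boundary = 93.5491.
Correction k=1: B_{2}/2! · (f^{(1)}(21) − f^{(1)}(11)) = 1/12 · (0.0857473 − 0.377901) = -0.0243461.
After k=1: 93.5248.
Correction k=2: B_{4}/4! · (f^{(3)}(21) − f^{(3)}(11)) = −1/720 · (0.00144603 − 0.00249698) = 1.45965e-06.
After k=2: 93.5248.
Correction k=3: B_{6}/6! · (f^{(5)}(21) − f^{(5)}(11)) = 1/30240 · (4.09057e-06 − 6.56055e-06) = -8.16794e-11.
After k=3: 93.5248.
Correction k=4: B_{8}/8! · (f^{(7)}(21) − f^{(7)}(11)) = −1/1209600 · (8.93791e-09 − 1.39458e-08) = 4.14010e-15.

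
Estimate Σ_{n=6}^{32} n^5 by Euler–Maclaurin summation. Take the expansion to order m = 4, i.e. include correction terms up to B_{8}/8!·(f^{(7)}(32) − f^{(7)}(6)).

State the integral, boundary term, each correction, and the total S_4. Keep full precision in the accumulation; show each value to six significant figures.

The integral term ∫_6^32 x^5 dx = 1.78949e+08.
Endpoint term: (f(6) + f(32))/2 = (7776.00 + 3.35544e+07)/2 = 1.67811e+07.
Integral + boundary = 1.95730e+08.
Order-1 term: 1/12 · (5.24288e+06 − 6480.00) = 436367.
Partial sum through k=1: 1.96167e+08.
Order-2 term: −1/720 · (61440.0 − 2160.00) = -82.3333.
Partial sum through k=2: 1.96167e+08.
Order-3 term: 1/30240 · (120.000 − 120.000) = 0.00000.
Partial sum through k=3: 1.96167e+08.
Order-4 term: −1/1209600 · (0.00000 − 0.00000) = 0.00000.

S_4 ≈ 1.96167e+08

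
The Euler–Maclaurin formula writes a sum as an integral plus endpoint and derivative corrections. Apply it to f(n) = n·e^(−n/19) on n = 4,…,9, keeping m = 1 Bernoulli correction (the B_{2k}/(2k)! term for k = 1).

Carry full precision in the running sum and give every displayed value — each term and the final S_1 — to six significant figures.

The integral term ∫_4^9 x·e^(−x/19) dx = 22.7605.
Boundary: ½(f(4) + f(9)) = ½(3.24063 + 5.60433) = 4.42248.
Integral + boundary = 27.1830.
Order-1 term: 1/12 · (0.327739 − 0.639598) = -0.0259883.

S_1 ≈ 27.1570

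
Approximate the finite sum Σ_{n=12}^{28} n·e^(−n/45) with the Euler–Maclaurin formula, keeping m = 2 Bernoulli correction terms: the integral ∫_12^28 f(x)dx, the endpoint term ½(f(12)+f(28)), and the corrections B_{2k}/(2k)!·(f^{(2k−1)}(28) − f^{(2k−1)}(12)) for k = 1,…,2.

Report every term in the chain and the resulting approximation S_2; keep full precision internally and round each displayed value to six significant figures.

∫_12^28 x·e^(−x/45) dx evaluates to 201.381.
Boundary: ½(f(12) + f(28)) = ½(9.19114 + 15.0290) = 12.1101.
Integral + boundary = 213.491.
Order-1 term: 1/12 · (0.202772 − 0.561681) = -0.0299090.
Partial sum through k=1: 213.462.
Order-2 term: −1/720 · (0.000630258 − 0.00103385) = 5.60538e-07.

S_2 ≈ 213.462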